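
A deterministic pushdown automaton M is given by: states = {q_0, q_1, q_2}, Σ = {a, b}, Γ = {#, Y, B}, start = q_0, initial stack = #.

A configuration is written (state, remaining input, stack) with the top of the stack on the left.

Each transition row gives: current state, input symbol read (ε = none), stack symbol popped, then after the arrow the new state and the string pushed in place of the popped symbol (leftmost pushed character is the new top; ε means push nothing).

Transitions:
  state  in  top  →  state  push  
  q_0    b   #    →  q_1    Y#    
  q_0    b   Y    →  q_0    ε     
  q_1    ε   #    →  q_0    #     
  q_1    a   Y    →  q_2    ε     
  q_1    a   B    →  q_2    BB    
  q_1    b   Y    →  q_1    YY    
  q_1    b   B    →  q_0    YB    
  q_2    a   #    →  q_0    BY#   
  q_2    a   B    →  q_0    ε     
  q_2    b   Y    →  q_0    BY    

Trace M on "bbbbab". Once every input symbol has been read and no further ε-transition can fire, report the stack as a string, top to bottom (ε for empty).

BYYY#

(q_0, bbbbab, #) ⊢ (q_1, bbbab, Y#) ⊢ (q_1, bbab, YY#) ⊢ (q_1, bab, YYY#) ⊢ (q_1, ab, YYYY#) ⊢ (q_2, b, YYY#) ⊢ (q_0, ε, BYYY#)
All input consumed in state q_0 with stack BYYY#.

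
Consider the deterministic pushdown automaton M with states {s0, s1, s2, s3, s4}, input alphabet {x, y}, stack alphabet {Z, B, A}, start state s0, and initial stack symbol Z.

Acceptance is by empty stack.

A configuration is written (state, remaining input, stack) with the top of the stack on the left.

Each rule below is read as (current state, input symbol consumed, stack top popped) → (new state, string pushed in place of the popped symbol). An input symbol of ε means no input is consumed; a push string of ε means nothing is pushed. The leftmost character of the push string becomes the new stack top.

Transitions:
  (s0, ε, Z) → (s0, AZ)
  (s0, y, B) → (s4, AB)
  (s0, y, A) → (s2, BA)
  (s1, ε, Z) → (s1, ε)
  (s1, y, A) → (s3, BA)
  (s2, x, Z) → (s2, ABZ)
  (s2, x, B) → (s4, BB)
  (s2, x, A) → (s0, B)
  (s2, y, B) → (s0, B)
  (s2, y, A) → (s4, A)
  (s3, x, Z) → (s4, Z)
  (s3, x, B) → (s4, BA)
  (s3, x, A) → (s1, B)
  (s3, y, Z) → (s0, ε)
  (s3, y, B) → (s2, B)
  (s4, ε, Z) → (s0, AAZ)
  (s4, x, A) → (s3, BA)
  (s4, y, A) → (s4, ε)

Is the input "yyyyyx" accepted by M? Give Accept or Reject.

(s0, yyyyyx, Z)
  ε-move, top Z: go to s0, push AZ → (s0, yyyyyx, AZ)
  read y, top A: go to s2, push BA → (s2, yyyyx, BAZ)
  read y, top B: go to s0, push B → (s0, yyyx, BAZ)
  read y, top B: go to s4, push AB → (s4, yyx, ABAZ)
  read y, top A: go to s4, push ε → (s4, yx, BAZ)
No transition applies at (s4, yx, BAZ); input not fully consumed.

Reject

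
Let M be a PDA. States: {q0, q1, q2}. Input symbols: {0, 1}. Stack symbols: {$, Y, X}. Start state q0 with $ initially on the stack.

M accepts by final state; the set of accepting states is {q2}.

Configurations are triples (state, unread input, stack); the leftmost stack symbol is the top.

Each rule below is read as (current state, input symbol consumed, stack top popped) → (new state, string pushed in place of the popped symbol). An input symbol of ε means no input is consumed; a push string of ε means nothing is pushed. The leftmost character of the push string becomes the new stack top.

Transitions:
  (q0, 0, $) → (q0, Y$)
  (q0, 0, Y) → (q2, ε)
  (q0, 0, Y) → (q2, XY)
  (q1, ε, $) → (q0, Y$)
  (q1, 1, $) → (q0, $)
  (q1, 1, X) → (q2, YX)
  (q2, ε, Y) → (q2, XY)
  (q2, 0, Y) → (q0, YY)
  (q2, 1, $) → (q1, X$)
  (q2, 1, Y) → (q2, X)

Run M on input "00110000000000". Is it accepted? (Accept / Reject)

One accepting computation: (q0, 00110000000000, $) ⊢ (q0, 0110000000000, Y$) ⊢ (q2, 110000000000, $) ⊢ (q1, 10000000000, X$) ⊢ (q2, 0000000000, YX$) ⊢ (q0, 000000000, YYX$) ⊢ (q2, 00000000, YX$) ⊢ (q0, 0000000, YYX$) ⊢ (q2, 000000, YX$) ⊢ (q0, 00000, YYX$) ⊢ (q2, 0000, YX$) ⊢ (q0, 000, YYX$) ⊢ (q2, 00, YX$) ⊢ (q0, 0, YYX$) ⊢ (q2, ε, YX$)
All input consumed and state q2 ∈ F.

Accept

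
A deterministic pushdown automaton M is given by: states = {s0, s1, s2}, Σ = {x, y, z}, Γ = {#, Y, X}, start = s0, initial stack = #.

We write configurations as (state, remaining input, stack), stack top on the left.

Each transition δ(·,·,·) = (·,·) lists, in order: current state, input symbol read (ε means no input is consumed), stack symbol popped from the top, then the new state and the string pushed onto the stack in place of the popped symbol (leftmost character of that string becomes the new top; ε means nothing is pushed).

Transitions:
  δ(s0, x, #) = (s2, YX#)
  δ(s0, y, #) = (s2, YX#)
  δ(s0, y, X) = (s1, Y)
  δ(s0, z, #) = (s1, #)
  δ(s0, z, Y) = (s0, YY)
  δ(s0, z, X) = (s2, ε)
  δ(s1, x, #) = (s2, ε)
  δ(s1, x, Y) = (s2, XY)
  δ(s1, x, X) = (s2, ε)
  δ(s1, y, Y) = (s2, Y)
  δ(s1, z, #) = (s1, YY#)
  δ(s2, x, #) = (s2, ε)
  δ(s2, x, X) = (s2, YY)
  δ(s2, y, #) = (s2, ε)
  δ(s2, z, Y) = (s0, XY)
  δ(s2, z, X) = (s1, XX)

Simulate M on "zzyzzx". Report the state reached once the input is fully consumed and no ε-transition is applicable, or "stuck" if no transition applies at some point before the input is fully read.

(s0, zzyzzx, #)
  read z, top #: go to s1, push # → (s1, zyzzx, #)
  read z, top #: go to s1, push YY# → (s1, yzzx, YY#)
  read y, top Y: go to s2, push Y → (s2, zzx, YY#)
  read z, top Y: go to s0, push XY → (s0, zx, XYY#)
  read z, top X: go to s2, push ε → (s2, x, YY#)
No transition for (s2, x, top Y); M blocks with input x remaining.

stuck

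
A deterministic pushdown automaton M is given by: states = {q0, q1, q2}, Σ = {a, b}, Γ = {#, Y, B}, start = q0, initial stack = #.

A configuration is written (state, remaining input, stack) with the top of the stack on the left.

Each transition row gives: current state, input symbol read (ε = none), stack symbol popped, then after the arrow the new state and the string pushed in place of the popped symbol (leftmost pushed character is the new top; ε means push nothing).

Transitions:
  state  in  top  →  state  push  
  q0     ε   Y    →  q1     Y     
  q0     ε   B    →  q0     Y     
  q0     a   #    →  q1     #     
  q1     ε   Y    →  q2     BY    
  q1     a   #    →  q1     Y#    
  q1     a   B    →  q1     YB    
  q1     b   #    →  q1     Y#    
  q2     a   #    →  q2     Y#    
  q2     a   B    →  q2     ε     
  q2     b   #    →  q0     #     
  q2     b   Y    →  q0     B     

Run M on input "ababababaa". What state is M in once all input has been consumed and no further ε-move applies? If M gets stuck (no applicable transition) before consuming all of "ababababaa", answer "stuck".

(q0, ababababaa, #)
  read a, top #: go to q1, push # → (q1, babababaa, #)
  read b, top #: go to q1, push Y# → (q1, abababaa, Y#)
  ε-move, top Y: go to q2, push BY → (q2, abababaa, BY#)
  read a, top B: go to q2, push ε → (q2, bababaa, Y#)
  read b, top Y: go to q0, push B → (q0, ababaa, B#)
  ε-move, top B: go to q0, push Y → (q0, ababaa, Y#)
  ε-move, top Y: go to q1, push Y → (q1, ababaa, Y#)
  ε-move, top Y: go to q2, push BY → (q2, ababaa, BY#)
  read a, top B: go to q2, push ε → (q2, babaa, Y#)
  read b, top Y: go to q0, push B → (q0, abaa, B#)
  ε-move, top B: go to q0, push Y → (q0, abaa, Y#)
  ε-move, top Y: go to q1, push Y → (q1, abaa, Y#)
  ε-move, top Y: go to q2, push BY → (q2, abaa, BY#)
  read a, top B: go to q2, push ε → (q2, baa, Y#)
  read b, top Y: go to q0, push B → (q0, aa, B#)
  ε-move, top B: go to q0, push Y → (q0, aa, Y#)
  ε-move, top Y: go to q1, push Y → (q1, aa, Y#)
  ε-move, top Y: go to q2, push BY → (q2, aa, BY#)
  read a, top B: go to q2, push ε → (q2, a, Y#)
No transition for (q2, a, top Y); M blocks with input a remaining.

stuck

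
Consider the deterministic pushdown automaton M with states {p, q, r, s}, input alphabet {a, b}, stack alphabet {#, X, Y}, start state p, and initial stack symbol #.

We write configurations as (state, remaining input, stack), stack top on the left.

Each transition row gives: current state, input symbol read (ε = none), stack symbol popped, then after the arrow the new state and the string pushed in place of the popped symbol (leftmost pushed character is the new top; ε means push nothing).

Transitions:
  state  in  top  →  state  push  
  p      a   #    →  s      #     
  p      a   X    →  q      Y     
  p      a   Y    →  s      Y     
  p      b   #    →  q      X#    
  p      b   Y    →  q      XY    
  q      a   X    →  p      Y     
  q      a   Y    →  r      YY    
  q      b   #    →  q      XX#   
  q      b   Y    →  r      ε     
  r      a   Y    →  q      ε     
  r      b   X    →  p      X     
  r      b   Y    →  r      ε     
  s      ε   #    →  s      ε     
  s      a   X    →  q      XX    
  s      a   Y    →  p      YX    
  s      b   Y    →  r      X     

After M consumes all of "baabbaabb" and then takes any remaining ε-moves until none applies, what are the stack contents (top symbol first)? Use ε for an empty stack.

(p, baabbaabb, #)
  read b, top #: go to q, push X# → (q, aabbaabb, X#)
  read a, top X: go to p, push Y → (p, abbaabb, Y#)
  read a, top Y: go to s, push Y → (s, bbaabb, Y#)
  read b, top Y: go to r, push X → (r, baabb, X#)
  read b, top X: go to p, push X → (p, aabb, X#)
  read a, top X: go to q, push Y → (q, abb, Y#)
  read a, top Y: go to r, push YY → (r, bb, YY#)
  read b, top Y: go to r, push ε → (r, b, Y#)
  read b, top Y: go to r, push ε → (r, ε, #)
All input consumed in state r with stack #.

#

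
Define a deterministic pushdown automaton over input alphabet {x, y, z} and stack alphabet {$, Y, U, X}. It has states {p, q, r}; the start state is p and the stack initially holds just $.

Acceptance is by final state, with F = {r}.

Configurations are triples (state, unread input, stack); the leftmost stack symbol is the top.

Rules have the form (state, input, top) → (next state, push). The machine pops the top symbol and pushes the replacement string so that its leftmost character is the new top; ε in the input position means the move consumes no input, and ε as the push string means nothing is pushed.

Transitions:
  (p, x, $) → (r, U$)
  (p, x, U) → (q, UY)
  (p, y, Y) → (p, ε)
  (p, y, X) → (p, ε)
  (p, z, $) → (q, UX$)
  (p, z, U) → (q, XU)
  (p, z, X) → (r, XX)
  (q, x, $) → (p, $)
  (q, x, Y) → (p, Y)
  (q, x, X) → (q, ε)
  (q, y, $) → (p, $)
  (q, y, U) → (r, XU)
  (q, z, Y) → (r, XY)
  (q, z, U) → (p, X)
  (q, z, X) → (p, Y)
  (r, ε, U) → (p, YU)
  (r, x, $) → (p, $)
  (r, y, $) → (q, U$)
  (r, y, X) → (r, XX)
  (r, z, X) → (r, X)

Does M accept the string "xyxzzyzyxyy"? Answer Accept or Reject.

(p, xyxzzyzyxyy, $) ⊢ (r, yxzzyzyxyy, U$) ⊢ (p, yxzzyzyxyy, YU$) ⊢ (p, xzzyzyxyy, U$) ⊢ (q, zzyzyxyy, UY$) ⊢ (p, zyzyxyy, XY$) ⊢ (r, yzyxyy, XXY$) ⊢ (r, zyxyy, XXXY$) ⊢ (r, yxyy, XXXY$) ⊢ (r, xyy, XXXXY$)
No transition applies at (r, xyy, XXXXY$); input not fully consumed.

Reject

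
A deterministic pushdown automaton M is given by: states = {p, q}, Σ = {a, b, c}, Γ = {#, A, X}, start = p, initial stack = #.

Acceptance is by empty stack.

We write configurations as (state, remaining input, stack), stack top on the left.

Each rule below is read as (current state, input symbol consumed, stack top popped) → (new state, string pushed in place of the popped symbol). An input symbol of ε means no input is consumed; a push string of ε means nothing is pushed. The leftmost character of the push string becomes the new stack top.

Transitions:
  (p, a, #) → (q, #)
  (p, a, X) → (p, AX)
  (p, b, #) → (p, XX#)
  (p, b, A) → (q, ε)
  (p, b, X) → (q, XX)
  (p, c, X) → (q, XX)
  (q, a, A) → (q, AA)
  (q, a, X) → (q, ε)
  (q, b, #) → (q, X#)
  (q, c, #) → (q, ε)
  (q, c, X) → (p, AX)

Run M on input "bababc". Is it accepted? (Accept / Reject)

(p, bababc, #) ⊢ (p, ababc, XX#) ⊢ (p, babc, AXX#) ⊢ (q, abc, XX#) ⊢ (q, bc, X#)
No transition applies at (q, bc, X#); input not fully consumed.

Reject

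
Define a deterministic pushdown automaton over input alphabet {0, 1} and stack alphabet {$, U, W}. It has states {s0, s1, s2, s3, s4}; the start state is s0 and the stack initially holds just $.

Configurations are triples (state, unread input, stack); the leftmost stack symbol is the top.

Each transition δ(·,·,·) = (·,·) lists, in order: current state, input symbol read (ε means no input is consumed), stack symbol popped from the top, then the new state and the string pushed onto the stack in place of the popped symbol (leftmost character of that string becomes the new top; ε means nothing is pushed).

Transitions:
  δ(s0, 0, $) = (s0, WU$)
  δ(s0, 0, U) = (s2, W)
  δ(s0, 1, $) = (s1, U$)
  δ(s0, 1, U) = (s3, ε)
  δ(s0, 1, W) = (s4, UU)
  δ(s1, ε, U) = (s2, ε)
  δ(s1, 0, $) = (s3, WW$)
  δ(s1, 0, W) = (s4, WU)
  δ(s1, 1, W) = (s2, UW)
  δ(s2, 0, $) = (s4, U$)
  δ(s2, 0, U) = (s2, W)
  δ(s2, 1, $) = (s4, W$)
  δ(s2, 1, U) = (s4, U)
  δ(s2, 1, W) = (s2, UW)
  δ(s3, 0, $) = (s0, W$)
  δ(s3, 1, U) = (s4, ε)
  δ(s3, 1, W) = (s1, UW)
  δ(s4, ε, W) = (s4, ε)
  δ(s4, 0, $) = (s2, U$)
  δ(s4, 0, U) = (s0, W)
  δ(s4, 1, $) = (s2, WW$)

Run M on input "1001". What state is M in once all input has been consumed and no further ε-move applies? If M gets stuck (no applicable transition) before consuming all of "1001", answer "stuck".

s4

(s0, 1001, $)
  read 1, top $: go to s1, push U$ → (s1, 001, U$)
  ε-move, top U: go to s2, push ε → (s2, 001, $)
  read 0, top $: go to s4, push U$ → (s4, 01, U$)
  read 0, top U: go to s0, push W → (s0, 1, W$)
  read 1, top W: go to s4, push UU → (s4, ε, UU$)
All input consumed; M is in state s4.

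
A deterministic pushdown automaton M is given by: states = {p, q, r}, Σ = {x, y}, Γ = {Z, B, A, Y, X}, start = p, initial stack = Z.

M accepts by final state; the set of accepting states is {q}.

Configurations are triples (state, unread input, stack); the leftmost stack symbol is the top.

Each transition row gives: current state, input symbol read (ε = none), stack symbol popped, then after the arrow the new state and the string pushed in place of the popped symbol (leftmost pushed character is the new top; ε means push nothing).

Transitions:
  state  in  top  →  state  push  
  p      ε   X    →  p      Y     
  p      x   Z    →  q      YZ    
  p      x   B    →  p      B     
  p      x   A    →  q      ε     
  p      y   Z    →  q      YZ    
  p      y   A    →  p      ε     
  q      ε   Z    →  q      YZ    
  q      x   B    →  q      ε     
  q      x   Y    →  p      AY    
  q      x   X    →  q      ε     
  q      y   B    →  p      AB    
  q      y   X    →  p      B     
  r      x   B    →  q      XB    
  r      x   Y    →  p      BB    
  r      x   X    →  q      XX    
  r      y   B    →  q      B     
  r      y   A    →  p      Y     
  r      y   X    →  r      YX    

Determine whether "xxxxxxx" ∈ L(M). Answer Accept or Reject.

(p, xxxxxxx, Z)
  read x, top Z: go to q, push YZ → (q, xxxxxx, YZ)
  read x, top Y: go to p, push AY → (p, xxxxx, AYZ)
  read x, top A: go to q, push ε → (q, xxxx, YZ)
  read x, top Y: go to p, push AY → (p, xxx, AYZ)
  read x, top A: go to q, push ε → (q, xx, YZ)
  read x, top Y: go to p, push AY → (p, x, AYZ)
  read x, top A: go to q, push ε → (q, ε, YZ)
All input consumed; state q ∈ F.

Accept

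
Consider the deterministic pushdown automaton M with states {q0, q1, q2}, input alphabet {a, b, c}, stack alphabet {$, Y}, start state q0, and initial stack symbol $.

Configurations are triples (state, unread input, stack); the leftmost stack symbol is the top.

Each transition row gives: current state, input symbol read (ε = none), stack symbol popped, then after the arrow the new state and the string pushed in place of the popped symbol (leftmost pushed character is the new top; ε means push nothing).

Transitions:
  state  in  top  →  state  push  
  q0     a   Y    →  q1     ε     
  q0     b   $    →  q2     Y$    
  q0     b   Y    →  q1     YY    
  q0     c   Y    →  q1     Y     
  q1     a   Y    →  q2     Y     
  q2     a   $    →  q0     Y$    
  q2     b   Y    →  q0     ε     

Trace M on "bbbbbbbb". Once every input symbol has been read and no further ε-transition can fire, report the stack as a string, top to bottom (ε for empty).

$

(q0, bbbbbbbb, $) ⊢ (q2, bbbbbbb, Y$) ⊢ (q0, bbbbbb, $) ⊢ (q2, bbbbb, Y$) ⊢ (q0, bbbb, $) ⊢ (q2, bbb, Y$) ⊢ (q0, bb, $) ⊢ (q2, b, Y$) ⊢ (q0, ε, $)
All input consumed in state q0 with stack $.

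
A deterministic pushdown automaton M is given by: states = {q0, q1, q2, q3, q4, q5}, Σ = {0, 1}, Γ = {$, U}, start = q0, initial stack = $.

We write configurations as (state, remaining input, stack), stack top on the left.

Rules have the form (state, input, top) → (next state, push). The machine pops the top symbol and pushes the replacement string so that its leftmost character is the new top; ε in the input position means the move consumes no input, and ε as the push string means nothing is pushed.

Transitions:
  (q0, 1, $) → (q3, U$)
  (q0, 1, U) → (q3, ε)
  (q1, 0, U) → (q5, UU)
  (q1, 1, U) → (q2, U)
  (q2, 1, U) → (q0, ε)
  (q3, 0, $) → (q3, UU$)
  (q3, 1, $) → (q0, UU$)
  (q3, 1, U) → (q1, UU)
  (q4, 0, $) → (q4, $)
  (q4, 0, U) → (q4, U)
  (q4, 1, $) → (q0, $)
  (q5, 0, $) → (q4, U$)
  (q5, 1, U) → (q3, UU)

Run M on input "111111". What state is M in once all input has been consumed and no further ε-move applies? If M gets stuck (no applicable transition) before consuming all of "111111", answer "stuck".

q0

(q0, 111111, $)
  read 1, top $: go to q3, push U$ → (q3, 11111, U$)
  read 1, top U: go to q1, push UU → (q1, 1111, UU$)
  read 1, top U: go to q2, push U → (q2, 111, UU$)
  read 1, top U: go to q0, push ε → (q0, 11, U$)
  read 1, top U: go to q3, push ε → (q3, 1, $)
  read 1, top $: go to q0, push UU$ → (q0, ε, UU$)
All input consumed; M is in state q0.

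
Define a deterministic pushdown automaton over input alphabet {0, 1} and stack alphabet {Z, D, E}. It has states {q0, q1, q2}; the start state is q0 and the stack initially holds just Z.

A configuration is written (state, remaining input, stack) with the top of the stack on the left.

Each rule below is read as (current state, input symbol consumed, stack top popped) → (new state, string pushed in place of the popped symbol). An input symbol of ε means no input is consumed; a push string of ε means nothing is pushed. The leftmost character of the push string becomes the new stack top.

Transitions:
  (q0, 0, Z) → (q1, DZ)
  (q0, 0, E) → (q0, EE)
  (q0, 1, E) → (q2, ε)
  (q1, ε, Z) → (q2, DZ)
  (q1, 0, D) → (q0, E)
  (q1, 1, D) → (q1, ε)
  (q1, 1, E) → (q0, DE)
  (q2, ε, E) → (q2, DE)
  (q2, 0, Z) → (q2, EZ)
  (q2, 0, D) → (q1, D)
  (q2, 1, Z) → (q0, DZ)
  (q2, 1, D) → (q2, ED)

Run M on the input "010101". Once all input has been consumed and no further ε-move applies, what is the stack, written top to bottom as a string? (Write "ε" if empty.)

(q0, 010101, Z)
  read 0, top Z: go to q1, push DZ → (q1, 10101, DZ)
  read 1, top D: go to q1, push ε → (q1, 0101, Z)
  ε-move, top Z: go to q2, push DZ → (q2, 0101, DZ)
  read 0, top D: go to q1, push D → (q1, 101, DZ)
  read 1, top D: go to q1, push ε → (q1, 01, Z)
  ε-move, top Z: go to q2, push DZ → (q2, 01, DZ)
  read 0, top D: go to q1, push D → (q1, 1, DZ)
  read 1, top D: go to q1, push ε → (q1, ε, Z)
  ε-move, top Z: go to q2, push DZ → (q2, ε, DZ)
All input consumed in state q2 with stack DZ.

DZ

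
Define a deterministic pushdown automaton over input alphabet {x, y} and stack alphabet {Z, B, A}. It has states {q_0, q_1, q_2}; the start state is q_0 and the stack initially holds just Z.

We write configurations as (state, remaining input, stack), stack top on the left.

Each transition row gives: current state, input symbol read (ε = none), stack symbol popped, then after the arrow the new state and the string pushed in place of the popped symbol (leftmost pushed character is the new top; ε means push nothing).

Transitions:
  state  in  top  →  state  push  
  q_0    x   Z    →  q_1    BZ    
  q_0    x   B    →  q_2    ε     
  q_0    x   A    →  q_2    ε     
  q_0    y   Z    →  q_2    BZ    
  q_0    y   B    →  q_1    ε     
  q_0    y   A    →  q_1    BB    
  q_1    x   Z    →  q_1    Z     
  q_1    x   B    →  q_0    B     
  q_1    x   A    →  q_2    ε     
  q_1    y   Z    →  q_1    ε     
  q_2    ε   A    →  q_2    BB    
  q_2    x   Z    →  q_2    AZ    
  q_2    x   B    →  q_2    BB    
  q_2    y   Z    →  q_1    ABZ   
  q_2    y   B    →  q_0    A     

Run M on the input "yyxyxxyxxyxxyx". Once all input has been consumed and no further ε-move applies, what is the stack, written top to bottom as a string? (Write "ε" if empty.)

(q_0, yyxyxxyxxyxxyx, Z) ⊢ (q_2, yxyxxyxxyxxyx, BZ) ⊢ (q_0, xyxxyxxyxxyx, AZ) ⊢ (q_2, yxxyxxyxxyx, Z) ⊢ (q_1, xxyxxyxxyx, ABZ) ⊢ (q_2, xyxxyxxyx, BZ) ⊢ (q_2, yxxyxxyx, BBZ) ⊢ (q_0, xxyxxyx, ABZ) ⊢ (q_2, xyxxyx, BZ) ⊢ (q_2, yxxyx, BBZ) ⊢ (q_0, xxyx, ABZ) ⊢ (q_2, xyx, BZ) ⊢ (q_2, yx, BBZ) ⊢ (q_0, x, ABZ) ⊢ (q_2, ε, BZ)
All input consumed in state q_2 with stack BZ.

BZ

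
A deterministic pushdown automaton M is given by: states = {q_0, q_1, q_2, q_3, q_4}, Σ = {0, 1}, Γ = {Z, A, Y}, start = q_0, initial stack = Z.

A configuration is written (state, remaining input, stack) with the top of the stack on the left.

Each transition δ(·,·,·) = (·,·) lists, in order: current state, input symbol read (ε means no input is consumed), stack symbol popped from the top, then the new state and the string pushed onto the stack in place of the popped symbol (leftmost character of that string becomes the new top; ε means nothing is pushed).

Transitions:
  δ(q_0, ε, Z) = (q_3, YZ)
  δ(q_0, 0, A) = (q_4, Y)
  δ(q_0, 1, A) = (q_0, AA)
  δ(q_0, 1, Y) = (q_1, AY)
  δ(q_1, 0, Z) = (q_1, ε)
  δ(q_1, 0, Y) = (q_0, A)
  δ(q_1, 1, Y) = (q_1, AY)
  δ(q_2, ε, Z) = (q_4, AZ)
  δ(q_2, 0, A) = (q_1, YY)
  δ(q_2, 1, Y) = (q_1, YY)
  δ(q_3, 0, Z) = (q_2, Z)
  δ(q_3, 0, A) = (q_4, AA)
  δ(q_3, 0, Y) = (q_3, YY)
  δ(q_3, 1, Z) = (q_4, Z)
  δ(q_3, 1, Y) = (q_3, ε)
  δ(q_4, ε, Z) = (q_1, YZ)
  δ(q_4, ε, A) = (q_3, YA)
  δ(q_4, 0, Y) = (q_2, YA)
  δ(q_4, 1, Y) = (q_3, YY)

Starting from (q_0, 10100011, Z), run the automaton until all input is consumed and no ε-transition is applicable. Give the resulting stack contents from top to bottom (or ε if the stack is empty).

(q_0, 10100011, Z)
  ε-move, top Z: go to q_3, push YZ → (q_3, 10100011, YZ)
  read 1, top Y: go to q_3, push ε → (q_3, 0100011, Z)
  read 0, top Z: go to q_2, push Z → (q_2, 100011, Z)
  ε-move, top Z: go to q_4, push AZ → (q_4, 100011, AZ)
  ε-move, top A: go to q_3, push YA → (q_3, 100011, YAZ)
  read 1, top Y: go to q_3, push ε → (q_3, 00011, AZ)
  read 0, top A: go to q_4, push AA → (q_4, 0011, AAZ)
  ε-move, top A: go to q_3, push YA → (q_3, 0011, YAAZ)
  read 0, top Y: go to q_3, push YY → (q_3, 011, YYAAZ)
  read 0, top Y: go to q_3, push YY → (q_3, 11, YYYAAZ)
  read 1, top Y: go to q_3, push ε → (q_3, 1, YYAAZ)
  read 1, top Y: go to q_3, push ε → (q_3, ε, YAAZ)
All input consumed in state q_3 with stack YAAZ.

YAAZ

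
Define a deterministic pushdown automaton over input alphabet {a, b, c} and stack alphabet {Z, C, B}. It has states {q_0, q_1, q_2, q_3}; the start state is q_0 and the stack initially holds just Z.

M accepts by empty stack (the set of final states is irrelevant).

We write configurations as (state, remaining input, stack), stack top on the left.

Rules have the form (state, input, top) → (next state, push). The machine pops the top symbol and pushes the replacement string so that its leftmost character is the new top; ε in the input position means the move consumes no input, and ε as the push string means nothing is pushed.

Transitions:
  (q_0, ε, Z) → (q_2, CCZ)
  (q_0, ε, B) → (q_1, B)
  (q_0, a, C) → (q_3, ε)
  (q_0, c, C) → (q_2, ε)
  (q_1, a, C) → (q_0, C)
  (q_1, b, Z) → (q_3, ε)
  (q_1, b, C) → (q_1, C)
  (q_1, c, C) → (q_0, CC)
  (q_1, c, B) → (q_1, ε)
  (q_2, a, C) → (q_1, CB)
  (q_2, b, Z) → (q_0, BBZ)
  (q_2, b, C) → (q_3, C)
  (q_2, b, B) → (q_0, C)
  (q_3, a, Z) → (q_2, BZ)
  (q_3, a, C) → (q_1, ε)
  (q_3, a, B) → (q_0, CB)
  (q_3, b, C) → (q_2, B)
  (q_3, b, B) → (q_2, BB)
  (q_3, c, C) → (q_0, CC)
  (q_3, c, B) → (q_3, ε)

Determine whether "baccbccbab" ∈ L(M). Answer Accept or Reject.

(q_0, baccbccbab, Z)
  ε-move, top Z: go to q_2, push CCZ → (q_2, baccbccbab, CCZ)
  read b, top C: go to q_3, push C → (q_3, accbccbab, CCZ)
  read a, top C: go to q_1, push ε → (q_1, ccbccbab, CZ)
  read c, top C: go to q_0, push CC → (q_0, cbccbab, CCZ)
  read c, top C: go to q_2, push ε → (q_2, bccbab, CZ)
  read b, top C: go to q_3, push C → (q_3, ccbab, CZ)
  read c, top C: go to q_0, push CC → (q_0, cbab, CCZ)
  read c, top C: go to q_2, push ε → (q_2, bab, CZ)
  read b, top C: go to q_3, push C → (q_3, ab, CZ)
  read a, top C: go to q_1, push ε → (q_1, b, Z)
  read b, top Z: go to q_3, push ε → (q_3, ε, ε)
All input consumed and the stack is empty.

Accept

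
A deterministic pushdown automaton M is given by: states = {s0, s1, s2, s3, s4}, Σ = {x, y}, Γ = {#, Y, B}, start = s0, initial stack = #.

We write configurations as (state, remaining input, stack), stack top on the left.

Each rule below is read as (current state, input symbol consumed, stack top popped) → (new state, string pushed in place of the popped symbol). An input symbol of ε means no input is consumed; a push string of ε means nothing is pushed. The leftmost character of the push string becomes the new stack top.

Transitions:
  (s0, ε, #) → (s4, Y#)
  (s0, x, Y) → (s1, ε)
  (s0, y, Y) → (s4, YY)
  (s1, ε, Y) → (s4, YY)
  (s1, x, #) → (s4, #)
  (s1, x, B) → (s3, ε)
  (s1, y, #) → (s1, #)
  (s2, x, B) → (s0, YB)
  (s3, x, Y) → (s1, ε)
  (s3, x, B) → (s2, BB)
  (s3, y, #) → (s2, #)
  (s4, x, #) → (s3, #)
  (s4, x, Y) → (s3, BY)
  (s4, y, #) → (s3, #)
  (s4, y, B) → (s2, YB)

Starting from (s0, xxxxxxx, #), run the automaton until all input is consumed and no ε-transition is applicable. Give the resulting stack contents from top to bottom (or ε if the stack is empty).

(s0, xxxxxxx, #)
  ε-move, top #: go to s4, push Y# → (s4, xxxxxxx, Y#)
  read x, top Y: go to s3, push BY → (s3, xxxxxx, BY#)
  read x, top B: go to s2, push BB → (s2, xxxxx, BBY#)
  read x, top B: go to s0, push YB → (s0, xxxx, YBBY#)
  read x, top Y: go to s1, push ε → (s1, xxx, BBY#)
  read x, top B: go to s3, push ε → (s3, xx, BY#)
  read x, top B: go to s2, push BB → (s2, x, BBY#)
  read x, top B: go to s0, push YB → (s0, ε, YBBY#)
All input consumed in state s0 with stack YBBY#.

YBBY#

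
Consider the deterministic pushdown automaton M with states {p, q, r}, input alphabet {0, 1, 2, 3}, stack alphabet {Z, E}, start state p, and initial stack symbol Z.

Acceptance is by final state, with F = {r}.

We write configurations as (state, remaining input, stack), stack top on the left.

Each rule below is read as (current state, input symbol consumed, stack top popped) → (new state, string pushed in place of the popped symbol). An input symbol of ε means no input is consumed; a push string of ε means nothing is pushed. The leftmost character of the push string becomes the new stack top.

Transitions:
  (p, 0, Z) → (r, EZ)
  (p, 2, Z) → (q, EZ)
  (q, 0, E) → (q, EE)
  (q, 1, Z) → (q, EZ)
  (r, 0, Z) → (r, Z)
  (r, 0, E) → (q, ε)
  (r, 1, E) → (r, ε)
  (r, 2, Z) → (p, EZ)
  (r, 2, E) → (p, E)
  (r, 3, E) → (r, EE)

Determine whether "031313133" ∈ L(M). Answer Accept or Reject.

(p, 031313133, Z)
  read 0, top Z: go to r, push EZ → (r, 31313133, EZ)
  read 3, top E: go to r, push EE → (r, 1313133, EEZ)
  read 1, top E: go to r, push ε → (r, 313133, EZ)
  read 3, top E: go to r, push EE → (r, 13133, EEZ)
  read 1, top E: go to r, push ε → (r, 3133, EZ)
  read 3, top E: go to r, push EE → (r, 133, EEZ)
  read 1, top E: go to r, push ε → (r, 33, EZ)
  read 3, top E: go to r, push EE → (r, 3, EEZ)
  read 3, top E: go to r, push EE → (r, ε, EEEZ)
All input consumed; state r ∈ F.

Accept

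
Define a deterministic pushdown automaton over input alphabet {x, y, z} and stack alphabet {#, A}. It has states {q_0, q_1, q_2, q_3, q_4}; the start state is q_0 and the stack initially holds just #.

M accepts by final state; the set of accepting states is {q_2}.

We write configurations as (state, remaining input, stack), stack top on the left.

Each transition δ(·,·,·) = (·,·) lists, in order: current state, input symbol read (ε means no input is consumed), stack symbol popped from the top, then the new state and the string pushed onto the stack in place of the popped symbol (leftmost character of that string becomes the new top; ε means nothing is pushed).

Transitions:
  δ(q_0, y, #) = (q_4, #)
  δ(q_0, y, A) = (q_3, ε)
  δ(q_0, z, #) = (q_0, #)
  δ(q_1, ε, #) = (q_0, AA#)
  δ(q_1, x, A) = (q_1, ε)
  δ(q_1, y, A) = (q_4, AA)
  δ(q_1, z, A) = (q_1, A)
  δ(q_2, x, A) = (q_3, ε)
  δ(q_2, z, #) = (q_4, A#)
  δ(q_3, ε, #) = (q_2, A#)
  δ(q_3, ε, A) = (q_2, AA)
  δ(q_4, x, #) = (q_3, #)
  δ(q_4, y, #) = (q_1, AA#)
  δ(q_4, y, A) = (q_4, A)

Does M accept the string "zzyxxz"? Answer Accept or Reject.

(q_0, zzyxxz, #)
  read z, top #: go to q_0, push # → (q_0, zyxxz, #)
  read z, top #: go to q_0, push # → (q_0, yxxz, #)
  read y, top #: go to q_4, push # → (q_4, xxz, #)
  read x, top #: go to q_3, push # → (q_3, xz, #)
  ε-move, top #: go to q_2, push A# → (q_2, xz, A#)
  read x, top A: go to q_3, push ε → (q_3, z, #)
  ε-move, top #: go to q_2, push A# → (q_2, z, A#)
No transition applies at (q_2, z, A#); input not fully consumed.

Reject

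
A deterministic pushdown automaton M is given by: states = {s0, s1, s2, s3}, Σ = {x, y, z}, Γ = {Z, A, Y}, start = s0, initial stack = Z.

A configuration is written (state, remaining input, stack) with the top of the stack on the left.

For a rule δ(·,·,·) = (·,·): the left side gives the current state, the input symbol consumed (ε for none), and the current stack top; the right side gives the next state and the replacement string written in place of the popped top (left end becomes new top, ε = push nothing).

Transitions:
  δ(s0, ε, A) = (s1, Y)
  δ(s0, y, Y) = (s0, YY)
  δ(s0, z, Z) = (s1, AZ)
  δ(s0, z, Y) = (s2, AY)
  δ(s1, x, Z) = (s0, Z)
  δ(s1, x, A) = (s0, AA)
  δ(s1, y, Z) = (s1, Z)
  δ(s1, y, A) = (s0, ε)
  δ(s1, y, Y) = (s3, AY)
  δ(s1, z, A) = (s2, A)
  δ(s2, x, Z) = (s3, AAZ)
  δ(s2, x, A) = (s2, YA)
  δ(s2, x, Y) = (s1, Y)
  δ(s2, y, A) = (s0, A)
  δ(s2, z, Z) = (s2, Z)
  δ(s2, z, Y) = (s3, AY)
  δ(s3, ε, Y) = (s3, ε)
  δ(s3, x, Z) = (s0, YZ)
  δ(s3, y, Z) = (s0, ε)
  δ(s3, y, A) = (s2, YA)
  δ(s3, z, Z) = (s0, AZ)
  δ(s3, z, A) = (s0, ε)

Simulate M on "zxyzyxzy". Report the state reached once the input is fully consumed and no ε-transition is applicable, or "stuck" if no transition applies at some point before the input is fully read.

stuck

(s0, zxyzyxzy, Z)
  read z, top Z: go to s1, push AZ → (s1, xyzyxzy, AZ)
  read x, top A: go to s0, push AA → (s0, yzyxzy, AAZ)
  ε-move, top A: go to s1, push Y → (s1, yzyxzy, YAZ)
  read y, top Y: go to s3, push AY → (s3, zyxzy, AYAZ)
  read z, top A: go to s0, push ε → (s0, yxzy, YAZ)
  read y, top Y: go to s0, push YY → (s0, xzy, YYAZ)
No transition for (s0, x, top Y); M blocks with input xzy remaining.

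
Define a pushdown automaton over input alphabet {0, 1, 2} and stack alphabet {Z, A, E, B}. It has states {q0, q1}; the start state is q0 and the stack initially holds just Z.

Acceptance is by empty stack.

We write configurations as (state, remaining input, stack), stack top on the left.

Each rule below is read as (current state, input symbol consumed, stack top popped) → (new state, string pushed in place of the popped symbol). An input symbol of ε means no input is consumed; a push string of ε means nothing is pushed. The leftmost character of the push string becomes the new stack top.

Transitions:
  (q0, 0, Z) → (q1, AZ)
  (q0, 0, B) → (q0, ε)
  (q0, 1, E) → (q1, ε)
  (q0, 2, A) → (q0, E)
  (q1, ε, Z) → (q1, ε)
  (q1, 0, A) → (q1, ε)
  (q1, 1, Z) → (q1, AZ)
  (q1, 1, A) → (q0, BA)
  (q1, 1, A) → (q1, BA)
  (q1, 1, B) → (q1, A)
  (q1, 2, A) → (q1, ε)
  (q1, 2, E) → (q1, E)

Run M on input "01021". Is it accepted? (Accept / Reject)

One accepting computation: (q0, 01021, Z) ⊢ (q1, 1021, AZ) ⊢ (q0, 021, BAZ) ⊢ (q0, 21, AZ) ⊢ (q0, 1, EZ) ⊢ (q1, ε, Z) ⊢ (q1, ε, ε)
All input consumed and the stack is empty.

Accept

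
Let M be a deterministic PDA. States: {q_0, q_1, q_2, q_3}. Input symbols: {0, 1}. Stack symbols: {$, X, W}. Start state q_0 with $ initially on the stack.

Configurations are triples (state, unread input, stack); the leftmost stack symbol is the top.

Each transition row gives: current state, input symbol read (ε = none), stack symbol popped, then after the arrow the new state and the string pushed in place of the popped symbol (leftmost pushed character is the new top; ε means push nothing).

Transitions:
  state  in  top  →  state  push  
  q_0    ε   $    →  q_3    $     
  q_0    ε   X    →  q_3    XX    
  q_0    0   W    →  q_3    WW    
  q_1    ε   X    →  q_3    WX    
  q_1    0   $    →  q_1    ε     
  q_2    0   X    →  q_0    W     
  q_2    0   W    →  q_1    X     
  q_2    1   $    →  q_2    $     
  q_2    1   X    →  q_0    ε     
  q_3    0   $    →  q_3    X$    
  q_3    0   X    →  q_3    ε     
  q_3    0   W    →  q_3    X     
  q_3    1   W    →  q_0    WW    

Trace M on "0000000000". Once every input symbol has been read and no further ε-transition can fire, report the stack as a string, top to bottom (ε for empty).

$

(q_0, 0000000000, $) ⊢ (q_3, 0000000000, $) ⊢ (q_3, 000000000, X$) ⊢ (q_3, 00000000, $) ⊢ (q_3, 0000000, X$) ⊢ (q_3, 000000, $) ⊢ (q_3, 00000, X$) ⊢ (q_3, 0000, $) ⊢ (q_3, 000, X$) ⊢ (q_3, 00, $) ⊢ (q_3, 0, X$) ⊢ (q_3, ε, $)
All input consumed in state q_3 with stack $.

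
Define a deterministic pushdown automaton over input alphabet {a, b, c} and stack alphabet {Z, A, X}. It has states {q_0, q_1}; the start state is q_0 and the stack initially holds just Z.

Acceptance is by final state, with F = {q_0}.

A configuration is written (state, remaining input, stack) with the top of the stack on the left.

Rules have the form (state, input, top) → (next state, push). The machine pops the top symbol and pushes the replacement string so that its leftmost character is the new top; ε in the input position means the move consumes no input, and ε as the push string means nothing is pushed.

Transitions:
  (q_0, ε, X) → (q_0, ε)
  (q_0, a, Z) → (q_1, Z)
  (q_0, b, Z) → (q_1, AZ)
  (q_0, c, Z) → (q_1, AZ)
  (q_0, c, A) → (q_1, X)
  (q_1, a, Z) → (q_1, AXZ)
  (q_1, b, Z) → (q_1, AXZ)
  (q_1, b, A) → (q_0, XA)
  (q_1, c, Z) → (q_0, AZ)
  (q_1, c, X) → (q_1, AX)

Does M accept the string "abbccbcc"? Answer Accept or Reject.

(q_0, abbccbcc, Z)
  read a, top Z: go to q_1, push Z → (q_1, bbccbcc, Z)
  read b, top Z: go to q_1, push AXZ → (q_1, bccbcc, AXZ)
  read b, top A: go to q_0, push XA → (q_0, ccbcc, XAXZ)
  ε-move, top X: go to q_0, push ε → (q_0, ccbcc, AXZ)
  read c, top A: go to q_1, push X → (q_1, cbcc, XXZ)
  read c, top X: go to q_1, push AX → (q_1, bcc, AXXZ)
  read b, top A: go to q_0, push XA → (q_0, cc, XAXXZ)
  ε-move, top X: go to q_0, push ε → (q_0, cc, AXXZ)
  read c, top A: go to q_1, push X → (q_1, c, XXXZ)
  read c, top X: go to q_1, push AX → (q_1, ε, AXXXZ)
All input consumed; state q_1 ∉ F and no further ε-move applies.

Reject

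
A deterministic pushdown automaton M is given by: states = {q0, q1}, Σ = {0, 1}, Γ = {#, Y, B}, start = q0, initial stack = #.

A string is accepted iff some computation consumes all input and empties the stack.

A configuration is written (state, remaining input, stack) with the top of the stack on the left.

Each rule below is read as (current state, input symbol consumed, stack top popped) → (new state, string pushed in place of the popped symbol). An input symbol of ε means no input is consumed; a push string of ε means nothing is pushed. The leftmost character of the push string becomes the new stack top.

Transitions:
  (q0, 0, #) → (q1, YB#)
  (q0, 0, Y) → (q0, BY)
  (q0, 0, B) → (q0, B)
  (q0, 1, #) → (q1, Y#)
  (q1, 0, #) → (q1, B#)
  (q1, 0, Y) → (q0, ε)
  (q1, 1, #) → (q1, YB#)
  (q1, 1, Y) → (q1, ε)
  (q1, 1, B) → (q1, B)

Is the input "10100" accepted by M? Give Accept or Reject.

(q0, 10100, #)
  read 1, top #: go to q1, push Y# → (q1, 0100, Y#)
  read 0, top Y: go to q0, push ε → (q0, 100, #)
  read 1, top #: go to q1, push Y# → (q1, 00, Y#)
  read 0, top Y: go to q0, push ε → (q0, 0, #)
  read 0, top #: go to q1, push YB# → (q1, ε, YB#)
All input consumed; stack is YB#, not empty, and no further ε-move applies.

Reject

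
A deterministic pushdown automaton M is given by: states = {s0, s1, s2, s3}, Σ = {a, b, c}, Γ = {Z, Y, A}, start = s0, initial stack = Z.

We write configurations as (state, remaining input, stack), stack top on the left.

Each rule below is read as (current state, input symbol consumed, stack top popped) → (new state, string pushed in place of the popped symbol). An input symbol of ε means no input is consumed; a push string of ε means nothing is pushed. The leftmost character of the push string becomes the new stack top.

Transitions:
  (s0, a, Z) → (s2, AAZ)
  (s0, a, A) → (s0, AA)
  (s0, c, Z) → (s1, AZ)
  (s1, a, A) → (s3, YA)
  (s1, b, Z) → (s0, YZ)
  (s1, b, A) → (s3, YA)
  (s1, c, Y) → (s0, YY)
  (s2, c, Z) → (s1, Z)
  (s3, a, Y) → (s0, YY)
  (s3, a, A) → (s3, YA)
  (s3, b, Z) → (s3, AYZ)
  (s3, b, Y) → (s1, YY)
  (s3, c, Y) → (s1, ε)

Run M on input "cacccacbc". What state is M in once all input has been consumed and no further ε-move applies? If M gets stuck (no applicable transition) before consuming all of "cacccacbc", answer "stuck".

stuck

(s0, cacccacbc, Z) ⊢ (s1, acccacbc, AZ) ⊢ (s3, cccacbc, YAZ) ⊢ (s1, ccacbc, AZ)
No transition for (s1, c, top A); M blocks with input ccacbc remaining.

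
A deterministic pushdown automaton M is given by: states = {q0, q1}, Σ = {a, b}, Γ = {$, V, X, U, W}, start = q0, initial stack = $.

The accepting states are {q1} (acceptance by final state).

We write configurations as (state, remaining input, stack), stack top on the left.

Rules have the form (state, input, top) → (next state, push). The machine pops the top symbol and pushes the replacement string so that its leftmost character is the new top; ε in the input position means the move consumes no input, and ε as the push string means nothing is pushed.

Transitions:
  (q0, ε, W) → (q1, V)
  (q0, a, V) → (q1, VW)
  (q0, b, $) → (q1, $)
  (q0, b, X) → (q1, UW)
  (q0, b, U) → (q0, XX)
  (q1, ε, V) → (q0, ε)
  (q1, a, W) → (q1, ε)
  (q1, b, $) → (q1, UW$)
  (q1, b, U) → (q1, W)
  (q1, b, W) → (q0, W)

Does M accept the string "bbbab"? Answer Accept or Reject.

Accept

(q0, bbbab, $)
  read b, top $: go to q1, push $ → (q1, bbab, $)
  read b, top $: go to q1, push UW$ → (q1, bab, UW$)
  read b, top U: go to q1, push W → (q1, ab, WW$)
  read a, top W: go to q1, push ε → (q1, b, W$)
  read b, top W: go to q0, push W → (q0, ε, W$)
  ε-move, top W: go to q1, push V → (q1, ε, V$)
All input consumed; state q1 ∈ F.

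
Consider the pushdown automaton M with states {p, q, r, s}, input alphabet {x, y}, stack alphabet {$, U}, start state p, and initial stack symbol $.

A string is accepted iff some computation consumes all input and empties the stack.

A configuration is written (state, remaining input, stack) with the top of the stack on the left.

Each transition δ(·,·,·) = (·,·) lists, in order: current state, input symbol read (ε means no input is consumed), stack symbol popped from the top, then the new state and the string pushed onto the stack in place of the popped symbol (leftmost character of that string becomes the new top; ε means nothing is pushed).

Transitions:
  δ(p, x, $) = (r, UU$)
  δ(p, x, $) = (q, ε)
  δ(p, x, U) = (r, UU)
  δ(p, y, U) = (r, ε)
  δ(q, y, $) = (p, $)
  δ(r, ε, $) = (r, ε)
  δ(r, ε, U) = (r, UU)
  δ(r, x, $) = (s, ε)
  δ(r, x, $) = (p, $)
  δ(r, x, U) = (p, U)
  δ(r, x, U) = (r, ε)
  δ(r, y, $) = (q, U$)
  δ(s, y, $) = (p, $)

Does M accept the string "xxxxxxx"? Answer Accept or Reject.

One accepting computation: (p, xxxxxxx, $) ⊢ (r, xxxxxx, UU$) ⊢ (p, xxxxx, UU$) ⊢ (r, xxxx, UUU$) ⊢ (r, xxx, UU$) ⊢ (r, xx, U$) ⊢ (r, x, $) ⊢ (s, ε, ε)
All input consumed and the stack is empty.

Accept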